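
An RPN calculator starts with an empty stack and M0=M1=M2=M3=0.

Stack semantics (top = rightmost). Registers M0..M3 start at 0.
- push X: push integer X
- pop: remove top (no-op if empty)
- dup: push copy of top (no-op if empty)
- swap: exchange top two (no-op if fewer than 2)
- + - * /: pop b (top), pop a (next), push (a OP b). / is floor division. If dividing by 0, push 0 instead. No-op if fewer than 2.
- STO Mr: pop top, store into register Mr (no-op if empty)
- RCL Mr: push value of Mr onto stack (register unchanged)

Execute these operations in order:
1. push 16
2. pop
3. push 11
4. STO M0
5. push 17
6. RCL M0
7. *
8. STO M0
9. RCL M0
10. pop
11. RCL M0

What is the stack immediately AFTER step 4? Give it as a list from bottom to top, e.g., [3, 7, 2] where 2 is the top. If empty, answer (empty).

After op 1 (push 16): stack=[16] mem=[0,0,0,0]
After op 2 (pop): stack=[empty] mem=[0,0,0,0]
After op 3 (push 11): stack=[11] mem=[0,0,0,0]
After op 4 (STO M0): stack=[empty] mem=[11,0,0,0]

(empty)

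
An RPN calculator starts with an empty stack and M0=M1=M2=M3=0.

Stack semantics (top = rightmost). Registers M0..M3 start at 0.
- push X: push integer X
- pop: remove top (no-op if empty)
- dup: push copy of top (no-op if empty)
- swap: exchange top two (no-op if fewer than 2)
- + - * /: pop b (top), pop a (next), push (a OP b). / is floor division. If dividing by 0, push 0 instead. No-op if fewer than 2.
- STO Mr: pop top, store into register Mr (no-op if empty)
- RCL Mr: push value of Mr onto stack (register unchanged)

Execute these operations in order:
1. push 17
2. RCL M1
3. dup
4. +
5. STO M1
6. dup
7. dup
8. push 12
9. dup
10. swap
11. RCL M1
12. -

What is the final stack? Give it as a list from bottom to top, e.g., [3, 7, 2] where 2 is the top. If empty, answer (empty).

Answer: [17, 17, 17, 12, 12]

Derivation:
After op 1 (push 17): stack=[17] mem=[0,0,0,0]
After op 2 (RCL M1): stack=[17,0] mem=[0,0,0,0]
After op 3 (dup): stack=[17,0,0] mem=[0,0,0,0]
After op 4 (+): stack=[17,0] mem=[0,0,0,0]
After op 5 (STO M1): stack=[17] mem=[0,0,0,0]
After op 6 (dup): stack=[17,17] mem=[0,0,0,0]
After op 7 (dup): stack=[17,17,17] mem=[0,0,0,0]
After op 8 (push 12): stack=[17,17,17,12] mem=[0,0,0,0]
After op 9 (dup): stack=[17,17,17,12,12] mem=[0,0,0,0]
After op 10 (swap): stack=[17,17,17,12,12] mem=[0,0,0,0]
After op 11 (RCL M1): stack=[17,17,17,12,12,0] mem=[0,0,0,0]
After op 12 (-): stack=[17,17,17,12,12] mem=[0,0,0,0]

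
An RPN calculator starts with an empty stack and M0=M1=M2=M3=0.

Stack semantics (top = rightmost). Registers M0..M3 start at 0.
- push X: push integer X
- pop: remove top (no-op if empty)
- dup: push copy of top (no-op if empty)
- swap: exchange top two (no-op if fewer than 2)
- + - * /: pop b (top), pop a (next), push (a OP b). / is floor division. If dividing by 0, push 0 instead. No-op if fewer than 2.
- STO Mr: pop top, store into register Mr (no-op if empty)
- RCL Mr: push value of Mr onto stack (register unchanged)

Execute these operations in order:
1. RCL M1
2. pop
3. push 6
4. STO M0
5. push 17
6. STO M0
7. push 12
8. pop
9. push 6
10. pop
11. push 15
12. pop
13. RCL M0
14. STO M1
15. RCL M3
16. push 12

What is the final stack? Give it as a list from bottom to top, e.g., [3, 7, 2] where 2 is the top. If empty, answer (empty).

Answer: [0, 12]

Derivation:
After op 1 (RCL M1): stack=[0] mem=[0,0,0,0]
After op 2 (pop): stack=[empty] mem=[0,0,0,0]
After op 3 (push 6): stack=[6] mem=[0,0,0,0]
After op 4 (STO M0): stack=[empty] mem=[6,0,0,0]
After op 5 (push 17): stack=[17] mem=[6,0,0,0]
After op 6 (STO M0): stack=[empty] mem=[17,0,0,0]
After op 7 (push 12): stack=[12] mem=[17,0,0,0]
After op 8 (pop): stack=[empty] mem=[17,0,0,0]
After op 9 (push 6): stack=[6] mem=[17,0,0,0]
After op 10 (pop): stack=[empty] mem=[17,0,0,0]
After op 11 (push 15): stack=[15] mem=[17,0,0,0]
After op 12 (pop): stack=[empty] mem=[17,0,0,0]
After op 13 (RCL M0): stack=[17] mem=[17,0,0,0]
After op 14 (STO M1): stack=[empty] mem=[17,17,0,0]
After op 15 (RCL M3): stack=[0] mem=[17,17,0,0]
After op 16 (push 12): stack=[0,12] mem=[17,17,0,0]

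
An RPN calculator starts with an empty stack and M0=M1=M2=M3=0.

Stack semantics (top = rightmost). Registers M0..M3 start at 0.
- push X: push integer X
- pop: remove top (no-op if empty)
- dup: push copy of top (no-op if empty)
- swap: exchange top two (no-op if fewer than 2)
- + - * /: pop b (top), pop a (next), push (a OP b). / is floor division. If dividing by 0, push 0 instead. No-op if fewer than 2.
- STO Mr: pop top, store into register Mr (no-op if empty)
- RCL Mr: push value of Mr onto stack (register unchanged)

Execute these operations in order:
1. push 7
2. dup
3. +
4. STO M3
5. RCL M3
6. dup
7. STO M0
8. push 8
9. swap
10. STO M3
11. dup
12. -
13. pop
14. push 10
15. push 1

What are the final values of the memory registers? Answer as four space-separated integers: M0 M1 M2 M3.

After op 1 (push 7): stack=[7] mem=[0,0,0,0]
After op 2 (dup): stack=[7,7] mem=[0,0,0,0]
After op 3 (+): stack=[14] mem=[0,0,0,0]
After op 4 (STO M3): stack=[empty] mem=[0,0,0,14]
After op 5 (RCL M3): stack=[14] mem=[0,0,0,14]
After op 6 (dup): stack=[14,14] mem=[0,0,0,14]
After op 7 (STO M0): stack=[14] mem=[14,0,0,14]
After op 8 (push 8): stack=[14,8] mem=[14,0,0,14]
After op 9 (swap): stack=[8,14] mem=[14,0,0,14]
After op 10 (STO M3): stack=[8] mem=[14,0,0,14]
After op 11 (dup): stack=[8,8] mem=[14,0,0,14]
After op 12 (-): stack=[0] mem=[14,0,0,14]
After op 13 (pop): stack=[empty] mem=[14,0,0,14]
After op 14 (push 10): stack=[10] mem=[14,0,0,14]
After op 15 (push 1): stack=[10,1] mem=[14,0,0,14]

Answer: 14 0 0 14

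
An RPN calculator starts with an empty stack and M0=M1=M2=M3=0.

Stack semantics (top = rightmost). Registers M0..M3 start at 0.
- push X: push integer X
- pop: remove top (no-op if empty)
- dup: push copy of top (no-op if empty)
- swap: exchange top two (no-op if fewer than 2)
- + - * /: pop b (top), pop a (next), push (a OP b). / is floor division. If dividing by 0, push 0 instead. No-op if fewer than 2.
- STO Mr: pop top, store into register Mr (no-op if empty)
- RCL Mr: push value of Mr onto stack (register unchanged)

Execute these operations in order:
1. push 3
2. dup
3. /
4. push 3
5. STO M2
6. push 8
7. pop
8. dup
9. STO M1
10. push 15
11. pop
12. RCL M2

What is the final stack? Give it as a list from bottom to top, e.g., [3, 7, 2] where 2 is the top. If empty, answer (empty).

After op 1 (push 3): stack=[3] mem=[0,0,0,0]
After op 2 (dup): stack=[3,3] mem=[0,0,0,0]
After op 3 (/): stack=[1] mem=[0,0,0,0]
After op 4 (push 3): stack=[1,3] mem=[0,0,0,0]
After op 5 (STO M2): stack=[1] mem=[0,0,3,0]
After op 6 (push 8): stack=[1,8] mem=[0,0,3,0]
After op 7 (pop): stack=[1] mem=[0,0,3,0]
After op 8 (dup): stack=[1,1] mem=[0,0,3,0]
After op 9 (STO M1): stack=[1] mem=[0,1,3,0]
After op 10 (push 15): stack=[1,15] mem=[0,1,3,0]
After op 11 (pop): stack=[1] mem=[0,1,3,0]
After op 12 (RCL M2): stack=[1,3] mem=[0,1,3,0]

Answer: [1, 3]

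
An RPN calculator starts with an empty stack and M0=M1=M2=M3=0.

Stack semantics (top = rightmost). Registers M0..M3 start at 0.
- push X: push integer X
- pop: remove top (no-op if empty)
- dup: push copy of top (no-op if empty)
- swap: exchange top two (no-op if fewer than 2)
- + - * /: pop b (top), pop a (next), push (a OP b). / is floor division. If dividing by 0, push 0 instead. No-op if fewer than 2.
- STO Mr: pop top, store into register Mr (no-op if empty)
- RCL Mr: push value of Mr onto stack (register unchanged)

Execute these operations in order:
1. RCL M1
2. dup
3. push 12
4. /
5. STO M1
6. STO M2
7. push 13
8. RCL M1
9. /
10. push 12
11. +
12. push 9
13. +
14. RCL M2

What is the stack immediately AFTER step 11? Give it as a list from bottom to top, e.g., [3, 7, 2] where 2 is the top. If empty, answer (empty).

After op 1 (RCL M1): stack=[0] mem=[0,0,0,0]
After op 2 (dup): stack=[0,0] mem=[0,0,0,0]
After op 3 (push 12): stack=[0,0,12] mem=[0,0,0,0]
After op 4 (/): stack=[0,0] mem=[0,0,0,0]
After op 5 (STO M1): stack=[0] mem=[0,0,0,0]
After op 6 (STO M2): stack=[empty] mem=[0,0,0,0]
After op 7 (push 13): stack=[13] mem=[0,0,0,0]
After op 8 (RCL M1): stack=[13,0] mem=[0,0,0,0]
After op 9 (/): stack=[0] mem=[0,0,0,0]
After op 10 (push 12): stack=[0,12] mem=[0,0,0,0]
After op 11 (+): stack=[12] mem=[0,0,0,0]

[12]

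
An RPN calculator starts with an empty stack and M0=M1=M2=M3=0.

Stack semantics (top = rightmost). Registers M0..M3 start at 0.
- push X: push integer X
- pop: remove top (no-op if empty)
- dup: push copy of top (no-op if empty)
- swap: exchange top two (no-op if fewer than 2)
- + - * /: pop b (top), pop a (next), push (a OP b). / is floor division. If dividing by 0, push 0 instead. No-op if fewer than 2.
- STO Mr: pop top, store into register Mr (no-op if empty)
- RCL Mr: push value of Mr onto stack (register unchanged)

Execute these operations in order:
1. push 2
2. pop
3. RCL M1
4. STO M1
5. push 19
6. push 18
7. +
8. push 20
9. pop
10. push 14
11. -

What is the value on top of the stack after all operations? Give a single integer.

Answer: 23

Derivation:
After op 1 (push 2): stack=[2] mem=[0,0,0,0]
After op 2 (pop): stack=[empty] mem=[0,0,0,0]
After op 3 (RCL M1): stack=[0] mem=[0,0,0,0]
After op 4 (STO M1): stack=[empty] mem=[0,0,0,0]
After op 5 (push 19): stack=[19] mem=[0,0,0,0]
After op 6 (push 18): stack=[19,18] mem=[0,0,0,0]
After op 7 (+): stack=[37] mem=[0,0,0,0]
After op 8 (push 20): stack=[37,20] mem=[0,0,0,0]
After op 9 (pop): stack=[37] mem=[0,0,0,0]
After op 10 (push 14): stack=[37,14] mem=[0,0,0,0]
After op 11 (-): stack=[23] mem=[0,0,0,0]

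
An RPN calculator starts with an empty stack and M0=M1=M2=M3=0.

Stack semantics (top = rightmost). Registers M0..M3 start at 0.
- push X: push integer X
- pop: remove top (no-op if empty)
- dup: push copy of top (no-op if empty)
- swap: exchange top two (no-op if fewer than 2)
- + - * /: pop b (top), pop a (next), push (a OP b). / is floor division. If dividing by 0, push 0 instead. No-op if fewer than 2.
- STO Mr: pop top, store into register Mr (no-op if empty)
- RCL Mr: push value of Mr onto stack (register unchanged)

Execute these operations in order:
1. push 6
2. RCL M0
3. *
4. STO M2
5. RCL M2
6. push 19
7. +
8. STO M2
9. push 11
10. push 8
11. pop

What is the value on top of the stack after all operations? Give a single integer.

Answer: 11

Derivation:
After op 1 (push 6): stack=[6] mem=[0,0,0,0]
After op 2 (RCL M0): stack=[6,0] mem=[0,0,0,0]
After op 3 (*): stack=[0] mem=[0,0,0,0]
After op 4 (STO M2): stack=[empty] mem=[0,0,0,0]
After op 5 (RCL M2): stack=[0] mem=[0,0,0,0]
After op 6 (push 19): stack=[0,19] mem=[0,0,0,0]
After op 7 (+): stack=[19] mem=[0,0,0,0]
After op 8 (STO M2): stack=[empty] mem=[0,0,19,0]
After op 9 (push 11): stack=[11] mem=[0,0,19,0]
After op 10 (push 8): stack=[11,8] mem=[0,0,19,0]
After op 11 (pop): stack=[11] mem=[0,0,19,0]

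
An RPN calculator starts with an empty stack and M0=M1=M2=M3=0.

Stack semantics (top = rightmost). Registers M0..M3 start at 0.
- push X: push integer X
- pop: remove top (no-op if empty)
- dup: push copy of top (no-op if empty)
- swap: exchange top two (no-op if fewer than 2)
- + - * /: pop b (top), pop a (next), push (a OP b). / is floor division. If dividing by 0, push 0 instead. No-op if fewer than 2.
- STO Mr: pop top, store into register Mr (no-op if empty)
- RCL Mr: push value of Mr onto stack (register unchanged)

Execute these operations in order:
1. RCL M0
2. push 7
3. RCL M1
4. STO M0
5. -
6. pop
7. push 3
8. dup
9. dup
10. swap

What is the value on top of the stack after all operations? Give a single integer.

After op 1 (RCL M0): stack=[0] mem=[0,0,0,0]
After op 2 (push 7): stack=[0,7] mem=[0,0,0,0]
After op 3 (RCL M1): stack=[0,7,0] mem=[0,0,0,0]
After op 4 (STO M0): stack=[0,7] mem=[0,0,0,0]
After op 5 (-): stack=[-7] mem=[0,0,0,0]
After op 6 (pop): stack=[empty] mem=[0,0,0,0]
After op 7 (push 3): stack=[3] mem=[0,0,0,0]
After op 8 (dup): stack=[3,3] mem=[0,0,0,0]
After op 9 (dup): stack=[3,3,3] mem=[0,0,0,0]
After op 10 (swap): stack=[3,3,3] mem=[0,0,0,0]

Answer: 3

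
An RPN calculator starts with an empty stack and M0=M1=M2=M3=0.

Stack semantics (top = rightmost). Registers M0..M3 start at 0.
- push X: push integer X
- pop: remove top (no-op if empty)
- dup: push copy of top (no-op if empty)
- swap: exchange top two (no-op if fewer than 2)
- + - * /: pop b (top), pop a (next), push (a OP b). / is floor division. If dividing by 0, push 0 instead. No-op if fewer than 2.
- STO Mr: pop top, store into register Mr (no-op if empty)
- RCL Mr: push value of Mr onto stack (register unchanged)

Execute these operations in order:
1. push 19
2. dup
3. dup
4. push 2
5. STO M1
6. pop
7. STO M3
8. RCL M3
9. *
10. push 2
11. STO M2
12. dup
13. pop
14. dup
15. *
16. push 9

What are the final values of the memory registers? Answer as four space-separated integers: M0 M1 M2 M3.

After op 1 (push 19): stack=[19] mem=[0,0,0,0]
After op 2 (dup): stack=[19,19] mem=[0,0,0,0]
After op 3 (dup): stack=[19,19,19] mem=[0,0,0,0]
After op 4 (push 2): stack=[19,19,19,2] mem=[0,0,0,0]
After op 5 (STO M1): stack=[19,19,19] mem=[0,2,0,0]
After op 6 (pop): stack=[19,19] mem=[0,2,0,0]
After op 7 (STO M3): stack=[19] mem=[0,2,0,19]
After op 8 (RCL M3): stack=[19,19] mem=[0,2,0,19]
After op 9 (*): stack=[361] mem=[0,2,0,19]
After op 10 (push 2): stack=[361,2] mem=[0,2,0,19]
After op 11 (STO M2): stack=[361] mem=[0,2,2,19]
After op 12 (dup): stack=[361,361] mem=[0,2,2,19]
After op 13 (pop): stack=[361] mem=[0,2,2,19]
After op 14 (dup): stack=[361,361] mem=[0,2,2,19]
After op 15 (*): stack=[130321] mem=[0,2,2,19]
After op 16 (push 9): stack=[130321,9] mem=[0,2,2,19]

Answer: 0 2 2 19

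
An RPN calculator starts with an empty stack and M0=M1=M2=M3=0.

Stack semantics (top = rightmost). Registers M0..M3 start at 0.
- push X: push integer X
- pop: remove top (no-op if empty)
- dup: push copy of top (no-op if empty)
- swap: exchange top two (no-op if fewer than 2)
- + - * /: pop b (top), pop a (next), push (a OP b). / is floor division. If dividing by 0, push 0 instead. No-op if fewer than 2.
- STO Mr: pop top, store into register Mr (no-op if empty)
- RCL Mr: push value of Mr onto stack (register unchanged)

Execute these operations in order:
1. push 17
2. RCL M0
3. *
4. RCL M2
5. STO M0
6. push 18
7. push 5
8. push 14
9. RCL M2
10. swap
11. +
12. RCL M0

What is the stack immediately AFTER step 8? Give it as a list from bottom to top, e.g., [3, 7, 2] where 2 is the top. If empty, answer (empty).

After op 1 (push 17): stack=[17] mem=[0,0,0,0]
After op 2 (RCL M0): stack=[17,0] mem=[0,0,0,0]
After op 3 (*): stack=[0] mem=[0,0,0,0]
After op 4 (RCL M2): stack=[0,0] mem=[0,0,0,0]
After op 5 (STO M0): stack=[0] mem=[0,0,0,0]
After op 6 (push 18): stack=[0,18] mem=[0,0,0,0]
After op 7 (push 5): stack=[0,18,5] mem=[0,0,0,0]
After op 8 (push 14): stack=[0,18,5,14] mem=[0,0,0,0]

[0, 18, 5, 14]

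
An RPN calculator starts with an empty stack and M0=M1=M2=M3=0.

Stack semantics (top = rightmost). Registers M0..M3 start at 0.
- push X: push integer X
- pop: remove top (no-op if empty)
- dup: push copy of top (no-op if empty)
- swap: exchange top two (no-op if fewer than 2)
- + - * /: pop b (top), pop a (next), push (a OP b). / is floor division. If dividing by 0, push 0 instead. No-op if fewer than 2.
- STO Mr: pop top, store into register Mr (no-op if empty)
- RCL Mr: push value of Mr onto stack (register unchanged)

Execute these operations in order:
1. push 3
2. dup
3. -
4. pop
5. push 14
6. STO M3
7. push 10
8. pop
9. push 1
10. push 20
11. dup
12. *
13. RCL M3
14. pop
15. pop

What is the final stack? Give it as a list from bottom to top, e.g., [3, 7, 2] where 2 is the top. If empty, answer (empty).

Answer: [1]

Derivation:
After op 1 (push 3): stack=[3] mem=[0,0,0,0]
After op 2 (dup): stack=[3,3] mem=[0,0,0,0]
After op 3 (-): stack=[0] mem=[0,0,0,0]
After op 4 (pop): stack=[empty] mem=[0,0,0,0]
After op 5 (push 14): stack=[14] mem=[0,0,0,0]
After op 6 (STO M3): stack=[empty] mem=[0,0,0,14]
After op 7 (push 10): stack=[10] mem=[0,0,0,14]
After op 8 (pop): stack=[empty] mem=[0,0,0,14]
After op 9 (push 1): stack=[1] mem=[0,0,0,14]
After op 10 (push 20): stack=[1,20] mem=[0,0,0,14]
After op 11 (dup): stack=[1,20,20] mem=[0,0,0,14]
After op 12 (*): stack=[1,400] mem=[0,0,0,14]
After op 13 (RCL M3): stack=[1,400,14] mem=[0,0,0,14]
After op 14 (pop): stack=[1,400] mem=[0,0,0,14]
After op 15 (pop): stack=[1] mem=[0,0,0,14]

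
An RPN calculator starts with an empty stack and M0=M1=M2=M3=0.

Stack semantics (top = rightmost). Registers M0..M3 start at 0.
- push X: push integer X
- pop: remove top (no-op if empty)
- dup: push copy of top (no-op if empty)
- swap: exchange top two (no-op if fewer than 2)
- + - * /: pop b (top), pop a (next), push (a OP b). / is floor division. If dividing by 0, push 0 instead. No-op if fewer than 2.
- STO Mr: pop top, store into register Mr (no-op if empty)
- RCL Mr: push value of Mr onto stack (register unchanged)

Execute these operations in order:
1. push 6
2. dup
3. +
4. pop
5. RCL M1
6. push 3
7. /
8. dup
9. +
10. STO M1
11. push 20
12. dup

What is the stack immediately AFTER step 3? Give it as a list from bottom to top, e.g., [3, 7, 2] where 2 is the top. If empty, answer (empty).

After op 1 (push 6): stack=[6] mem=[0,0,0,0]
After op 2 (dup): stack=[6,6] mem=[0,0,0,0]
After op 3 (+): stack=[12] mem=[0,0,0,0]

[12]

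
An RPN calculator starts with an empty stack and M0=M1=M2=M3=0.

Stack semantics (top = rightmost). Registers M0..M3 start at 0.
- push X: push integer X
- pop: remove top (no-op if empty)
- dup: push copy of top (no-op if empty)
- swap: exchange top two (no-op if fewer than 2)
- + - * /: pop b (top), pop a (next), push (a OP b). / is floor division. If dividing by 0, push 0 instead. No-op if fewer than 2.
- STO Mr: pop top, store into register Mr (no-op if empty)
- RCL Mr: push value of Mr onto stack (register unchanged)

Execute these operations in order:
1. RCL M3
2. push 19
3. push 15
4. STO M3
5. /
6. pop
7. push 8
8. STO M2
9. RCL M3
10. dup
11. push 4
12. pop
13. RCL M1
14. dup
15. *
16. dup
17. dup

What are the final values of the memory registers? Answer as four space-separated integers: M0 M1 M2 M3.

Answer: 0 0 8 15

Derivation:
After op 1 (RCL M3): stack=[0] mem=[0,0,0,0]
After op 2 (push 19): stack=[0,19] mem=[0,0,0,0]
After op 3 (push 15): stack=[0,19,15] mem=[0,0,0,0]
After op 4 (STO M3): stack=[0,19] mem=[0,0,0,15]
After op 5 (/): stack=[0] mem=[0,0,0,15]
After op 6 (pop): stack=[empty] mem=[0,0,0,15]
After op 7 (push 8): stack=[8] mem=[0,0,0,15]
After op 8 (STO M2): stack=[empty] mem=[0,0,8,15]
After op 9 (RCL M3): stack=[15] mem=[0,0,8,15]
After op 10 (dup): stack=[15,15] mem=[0,0,8,15]
After op 11 (push 4): stack=[15,15,4] mem=[0,0,8,15]
After op 12 (pop): stack=[15,15] mem=[0,0,8,15]
After op 13 (RCL M1): stack=[15,15,0] mem=[0,0,8,15]
After op 14 (dup): stack=[15,15,0,0] mem=[0,0,8,15]
After op 15 (*): stack=[15,15,0] mem=[0,0,8,15]
After op 16 (dup): stack=[15,15,0,0] mem=[0,0,8,15]
After op 17 (dup): stack=[15,15,0,0,0] mem=[0,0,8,15]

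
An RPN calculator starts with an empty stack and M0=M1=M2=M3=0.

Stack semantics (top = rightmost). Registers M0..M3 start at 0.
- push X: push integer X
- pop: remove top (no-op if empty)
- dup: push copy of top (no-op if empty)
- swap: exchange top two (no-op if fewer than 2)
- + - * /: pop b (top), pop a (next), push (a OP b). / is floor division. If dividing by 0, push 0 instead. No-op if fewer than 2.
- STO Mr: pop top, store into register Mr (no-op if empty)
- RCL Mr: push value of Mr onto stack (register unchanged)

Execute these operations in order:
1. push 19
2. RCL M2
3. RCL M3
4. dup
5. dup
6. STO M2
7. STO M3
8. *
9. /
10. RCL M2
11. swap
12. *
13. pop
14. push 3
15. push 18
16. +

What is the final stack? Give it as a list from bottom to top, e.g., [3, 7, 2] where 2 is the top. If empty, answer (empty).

After op 1 (push 19): stack=[19] mem=[0,0,0,0]
After op 2 (RCL M2): stack=[19,0] mem=[0,0,0,0]
After op 3 (RCL M3): stack=[19,0,0] mem=[0,0,0,0]
After op 4 (dup): stack=[19,0,0,0] mem=[0,0,0,0]
After op 5 (dup): stack=[19,0,0,0,0] mem=[0,0,0,0]
After op 6 (STO M2): stack=[19,0,0,0] mem=[0,0,0,0]
After op 7 (STO M3): stack=[19,0,0] mem=[0,0,0,0]
After op 8 (*): stack=[19,0] mem=[0,0,0,0]
After op 9 (/): stack=[0] mem=[0,0,0,0]
After op 10 (RCL M2): stack=[0,0] mem=[0,0,0,0]
After op 11 (swap): stack=[0,0] mem=[0,0,0,0]
After op 12 (*): stack=[0] mem=[0,0,0,0]
After op 13 (pop): stack=[empty] mem=[0,0,0,0]
After op 14 (push 3): stack=[3] mem=[0,0,0,0]
After op 15 (push 18): stack=[3,18] mem=[0,0,0,0]
After op 16 (+): stack=[21] mem=[0,0,0,0]

Answer: [21]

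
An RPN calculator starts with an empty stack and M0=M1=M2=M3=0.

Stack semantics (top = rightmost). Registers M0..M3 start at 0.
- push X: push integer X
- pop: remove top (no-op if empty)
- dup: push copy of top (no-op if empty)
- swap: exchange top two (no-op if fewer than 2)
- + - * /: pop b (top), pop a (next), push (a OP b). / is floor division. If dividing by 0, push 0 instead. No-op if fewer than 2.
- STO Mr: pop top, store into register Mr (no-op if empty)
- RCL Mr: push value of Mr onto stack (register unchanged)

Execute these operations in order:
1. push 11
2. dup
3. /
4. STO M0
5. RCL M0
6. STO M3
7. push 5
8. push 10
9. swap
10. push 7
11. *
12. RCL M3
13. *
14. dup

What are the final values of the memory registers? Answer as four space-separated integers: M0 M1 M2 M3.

After op 1 (push 11): stack=[11] mem=[0,0,0,0]
After op 2 (dup): stack=[11,11] mem=[0,0,0,0]
After op 3 (/): stack=[1] mem=[0,0,0,0]
After op 4 (STO M0): stack=[empty] mem=[1,0,0,0]
After op 5 (RCL M0): stack=[1] mem=[1,0,0,0]
After op 6 (STO M3): stack=[empty] mem=[1,0,0,1]
After op 7 (push 5): stack=[5] mem=[1,0,0,1]
After op 8 (push 10): stack=[5,10] mem=[1,0,0,1]
After op 9 (swap): stack=[10,5] mem=[1,0,0,1]
After op 10 (push 7): stack=[10,5,7] mem=[1,0,0,1]
After op 11 (*): stack=[10,35] mem=[1,0,0,1]
After op 12 (RCL M3): stack=[10,35,1] mem=[1,0,0,1]
After op 13 (*): stack=[10,35] mem=[1,0,0,1]
After op 14 (dup): stack=[10,35,35] mem=[1,0,0,1]

Answer: 1 0 0 1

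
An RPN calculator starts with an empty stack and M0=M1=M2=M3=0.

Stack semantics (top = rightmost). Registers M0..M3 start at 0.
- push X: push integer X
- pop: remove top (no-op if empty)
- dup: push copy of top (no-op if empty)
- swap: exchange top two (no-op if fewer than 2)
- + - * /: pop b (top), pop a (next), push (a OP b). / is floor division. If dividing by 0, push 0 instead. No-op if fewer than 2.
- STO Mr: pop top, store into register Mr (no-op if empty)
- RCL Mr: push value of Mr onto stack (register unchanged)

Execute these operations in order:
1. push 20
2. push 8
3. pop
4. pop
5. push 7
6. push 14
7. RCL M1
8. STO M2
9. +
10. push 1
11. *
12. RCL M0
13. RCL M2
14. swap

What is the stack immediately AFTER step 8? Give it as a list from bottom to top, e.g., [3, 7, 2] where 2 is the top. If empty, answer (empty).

After op 1 (push 20): stack=[20] mem=[0,0,0,0]
After op 2 (push 8): stack=[20,8] mem=[0,0,0,0]
After op 3 (pop): stack=[20] mem=[0,0,0,0]
After op 4 (pop): stack=[empty] mem=[0,0,0,0]
After op 5 (push 7): stack=[7] mem=[0,0,0,0]
After op 6 (push 14): stack=[7,14] mem=[0,0,0,0]
After op 7 (RCL M1): stack=[7,14,0] mem=[0,0,0,0]
After op 8 (STO M2): stack=[7,14] mem=[0,0,0,0]

[7, 14]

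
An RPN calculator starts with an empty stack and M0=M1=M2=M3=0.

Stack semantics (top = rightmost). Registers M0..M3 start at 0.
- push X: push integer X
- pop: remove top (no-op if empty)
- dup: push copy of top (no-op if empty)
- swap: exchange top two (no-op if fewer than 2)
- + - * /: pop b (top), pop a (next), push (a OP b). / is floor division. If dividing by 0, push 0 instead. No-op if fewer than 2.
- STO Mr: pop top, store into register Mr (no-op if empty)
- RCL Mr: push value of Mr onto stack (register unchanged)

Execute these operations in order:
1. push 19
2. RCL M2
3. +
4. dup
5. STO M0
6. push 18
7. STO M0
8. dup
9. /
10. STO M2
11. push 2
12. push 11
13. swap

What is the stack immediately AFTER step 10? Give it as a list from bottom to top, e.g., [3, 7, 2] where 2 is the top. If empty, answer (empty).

After op 1 (push 19): stack=[19] mem=[0,0,0,0]
After op 2 (RCL M2): stack=[19,0] mem=[0,0,0,0]
After op 3 (+): stack=[19] mem=[0,0,0,0]
After op 4 (dup): stack=[19,19] mem=[0,0,0,0]
After op 5 (STO M0): stack=[19] mem=[19,0,0,0]
After op 6 (push 18): stack=[19,18] mem=[19,0,0,0]
After op 7 (STO M0): stack=[19] mem=[18,0,0,0]
After op 8 (dup): stack=[19,19] mem=[18,0,0,0]
After op 9 (/): stack=[1] mem=[18,0,0,0]
After op 10 (STO M2): stack=[empty] mem=[18,0,1,0]

(empty)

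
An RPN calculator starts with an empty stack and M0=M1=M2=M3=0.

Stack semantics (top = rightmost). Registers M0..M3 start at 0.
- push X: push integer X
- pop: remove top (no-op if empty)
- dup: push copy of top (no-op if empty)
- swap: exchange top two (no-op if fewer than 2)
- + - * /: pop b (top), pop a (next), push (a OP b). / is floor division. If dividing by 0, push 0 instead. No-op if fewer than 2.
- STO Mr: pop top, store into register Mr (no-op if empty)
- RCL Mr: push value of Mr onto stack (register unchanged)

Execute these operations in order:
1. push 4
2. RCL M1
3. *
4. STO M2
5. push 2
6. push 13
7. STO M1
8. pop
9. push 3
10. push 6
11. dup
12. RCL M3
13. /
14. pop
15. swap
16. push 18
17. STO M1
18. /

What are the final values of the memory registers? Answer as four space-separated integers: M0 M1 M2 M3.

After op 1 (push 4): stack=[4] mem=[0,0,0,0]
After op 2 (RCL M1): stack=[4,0] mem=[0,0,0,0]
After op 3 (*): stack=[0] mem=[0,0,0,0]
After op 4 (STO M2): stack=[empty] mem=[0,0,0,0]
After op 5 (push 2): stack=[2] mem=[0,0,0,0]
After op 6 (push 13): stack=[2,13] mem=[0,0,0,0]
After op 7 (STO M1): stack=[2] mem=[0,13,0,0]
After op 8 (pop): stack=[empty] mem=[0,13,0,0]
After op 9 (push 3): stack=[3] mem=[0,13,0,0]
After op 10 (push 6): stack=[3,6] mem=[0,13,0,0]
After op 11 (dup): stack=[3,6,6] mem=[0,13,0,0]
After op 12 (RCL M3): stack=[3,6,6,0] mem=[0,13,0,0]
After op 13 (/): stack=[3,6,0] mem=[0,13,0,0]
After op 14 (pop): stack=[3,6] mem=[0,13,0,0]
After op 15 (swap): stack=[6,3] mem=[0,13,0,0]
After op 16 (push 18): stack=[6,3,18] mem=[0,13,0,0]
After op 17 (STO M1): stack=[6,3] mem=[0,18,0,0]
After op 18 (/): stack=[2] mem=[0,18,0,0]

Answer: 0 18 0 0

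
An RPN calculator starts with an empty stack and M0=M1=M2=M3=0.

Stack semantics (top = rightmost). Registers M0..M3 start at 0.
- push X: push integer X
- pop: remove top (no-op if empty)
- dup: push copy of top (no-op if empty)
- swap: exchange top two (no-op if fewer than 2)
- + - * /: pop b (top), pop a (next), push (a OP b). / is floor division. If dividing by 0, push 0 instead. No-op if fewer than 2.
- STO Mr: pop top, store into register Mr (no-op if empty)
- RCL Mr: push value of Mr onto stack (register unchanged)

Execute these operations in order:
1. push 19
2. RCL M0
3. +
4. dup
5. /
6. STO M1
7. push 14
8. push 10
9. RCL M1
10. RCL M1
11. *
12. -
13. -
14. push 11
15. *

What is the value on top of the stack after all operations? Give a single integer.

After op 1 (push 19): stack=[19] mem=[0,0,0,0]
After op 2 (RCL M0): stack=[19,0] mem=[0,0,0,0]
After op 3 (+): stack=[19] mem=[0,0,0,0]
After op 4 (dup): stack=[19,19] mem=[0,0,0,0]
After op 5 (/): stack=[1] mem=[0,0,0,0]
After op 6 (STO M1): stack=[empty] mem=[0,1,0,0]
After op 7 (push 14): stack=[14] mem=[0,1,0,0]
After op 8 (push 10): stack=[14,10] mem=[0,1,0,0]
After op 9 (RCL M1): stack=[14,10,1] mem=[0,1,0,0]
After op 10 (RCL M1): stack=[14,10,1,1] mem=[0,1,0,0]
After op 11 (*): stack=[14,10,1] mem=[0,1,0,0]
After op 12 (-): stack=[14,9] mem=[0,1,0,0]
After op 13 (-): stack=[5] mem=[0,1,0,0]
After op 14 (push 11): stack=[5,11] mem=[0,1,0,0]
After op 15 (*): stack=[55] mem=[0,1,0,0]

Answer: 55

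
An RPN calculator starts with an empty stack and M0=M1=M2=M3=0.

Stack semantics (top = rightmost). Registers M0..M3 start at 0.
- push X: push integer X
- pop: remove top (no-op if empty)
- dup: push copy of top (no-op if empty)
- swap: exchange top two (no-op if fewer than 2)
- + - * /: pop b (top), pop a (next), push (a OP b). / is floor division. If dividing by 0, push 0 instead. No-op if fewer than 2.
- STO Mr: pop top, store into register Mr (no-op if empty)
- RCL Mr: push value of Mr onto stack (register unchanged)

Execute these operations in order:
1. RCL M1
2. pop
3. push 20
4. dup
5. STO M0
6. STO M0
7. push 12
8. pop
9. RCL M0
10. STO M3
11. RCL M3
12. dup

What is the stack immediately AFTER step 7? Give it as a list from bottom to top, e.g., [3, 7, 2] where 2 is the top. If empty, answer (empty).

After op 1 (RCL M1): stack=[0] mem=[0,0,0,0]
After op 2 (pop): stack=[empty] mem=[0,0,0,0]
After op 3 (push 20): stack=[20] mem=[0,0,0,0]
After op 4 (dup): stack=[20,20] mem=[0,0,0,0]
After op 5 (STO M0): stack=[20] mem=[20,0,0,0]
After op 6 (STO M0): stack=[empty] mem=[20,0,0,0]
After op 7 (push 12): stack=[12] mem=[20,0,0,0]

[12]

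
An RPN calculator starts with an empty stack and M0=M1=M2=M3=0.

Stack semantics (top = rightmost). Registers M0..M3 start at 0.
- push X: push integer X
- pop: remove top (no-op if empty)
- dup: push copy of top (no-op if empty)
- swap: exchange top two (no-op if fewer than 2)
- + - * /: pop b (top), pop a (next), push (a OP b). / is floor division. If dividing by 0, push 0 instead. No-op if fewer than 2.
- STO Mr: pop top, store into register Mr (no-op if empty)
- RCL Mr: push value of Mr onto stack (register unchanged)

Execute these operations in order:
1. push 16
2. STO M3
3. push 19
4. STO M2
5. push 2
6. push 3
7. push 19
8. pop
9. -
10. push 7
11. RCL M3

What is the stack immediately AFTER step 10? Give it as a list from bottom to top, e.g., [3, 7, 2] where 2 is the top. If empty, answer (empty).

After op 1 (push 16): stack=[16] mem=[0,0,0,0]
After op 2 (STO M3): stack=[empty] mem=[0,0,0,16]
After op 3 (push 19): stack=[19] mem=[0,0,0,16]
After op 4 (STO M2): stack=[empty] mem=[0,0,19,16]
After op 5 (push 2): stack=[2] mem=[0,0,19,16]
After op 6 (push 3): stack=[2,3] mem=[0,0,19,16]
After op 7 (push 19): stack=[2,3,19] mem=[0,0,19,16]
After op 8 (pop): stack=[2,3] mem=[0,0,19,16]
After op 9 (-): stack=[-1] mem=[0,0,19,16]
After op 10 (push 7): stack=[-1,7] mem=[0,0,19,16]

[-1, 7]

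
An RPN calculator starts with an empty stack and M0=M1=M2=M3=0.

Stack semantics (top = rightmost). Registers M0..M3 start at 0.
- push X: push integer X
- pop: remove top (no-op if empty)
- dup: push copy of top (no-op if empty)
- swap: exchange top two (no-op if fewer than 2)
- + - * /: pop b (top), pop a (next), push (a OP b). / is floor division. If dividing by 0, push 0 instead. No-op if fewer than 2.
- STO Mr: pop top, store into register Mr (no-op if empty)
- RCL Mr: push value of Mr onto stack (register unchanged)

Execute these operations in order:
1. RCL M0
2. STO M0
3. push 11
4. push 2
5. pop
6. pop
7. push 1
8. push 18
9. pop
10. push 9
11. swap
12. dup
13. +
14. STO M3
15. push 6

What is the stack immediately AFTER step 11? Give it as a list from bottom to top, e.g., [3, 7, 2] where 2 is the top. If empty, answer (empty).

After op 1 (RCL M0): stack=[0] mem=[0,0,0,0]
After op 2 (STO M0): stack=[empty] mem=[0,0,0,0]
After op 3 (push 11): stack=[11] mem=[0,0,0,0]
After op 4 (push 2): stack=[11,2] mem=[0,0,0,0]
After op 5 (pop): stack=[11] mem=[0,0,0,0]
After op 6 (pop): stack=[empty] mem=[0,0,0,0]
After op 7 (push 1): stack=[1] mem=[0,0,0,0]
After op 8 (push 18): stack=[1,18] mem=[0,0,0,0]
After op 9 (pop): stack=[1] mem=[0,0,0,0]
After op 10 (push 9): stack=[1,9] mem=[0,0,0,0]
After op 11 (swap): stack=[9,1] mem=[0,0,0,0]

[9, 1]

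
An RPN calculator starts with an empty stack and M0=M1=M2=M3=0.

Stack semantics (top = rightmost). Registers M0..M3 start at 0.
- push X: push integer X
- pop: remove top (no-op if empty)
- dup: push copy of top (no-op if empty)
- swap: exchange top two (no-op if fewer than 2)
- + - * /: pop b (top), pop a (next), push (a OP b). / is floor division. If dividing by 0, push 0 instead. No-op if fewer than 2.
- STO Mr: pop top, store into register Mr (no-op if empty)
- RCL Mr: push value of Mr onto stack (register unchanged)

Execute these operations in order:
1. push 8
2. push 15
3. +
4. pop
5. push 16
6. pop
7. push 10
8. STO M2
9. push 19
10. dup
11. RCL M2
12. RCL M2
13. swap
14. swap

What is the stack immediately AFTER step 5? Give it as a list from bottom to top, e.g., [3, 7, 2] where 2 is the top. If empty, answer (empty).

After op 1 (push 8): stack=[8] mem=[0,0,0,0]
After op 2 (push 15): stack=[8,15] mem=[0,0,0,0]
After op 3 (+): stack=[23] mem=[0,0,0,0]
After op 4 (pop): stack=[empty] mem=[0,0,0,0]
After op 5 (push 16): stack=[16] mem=[0,0,0,0]

[16]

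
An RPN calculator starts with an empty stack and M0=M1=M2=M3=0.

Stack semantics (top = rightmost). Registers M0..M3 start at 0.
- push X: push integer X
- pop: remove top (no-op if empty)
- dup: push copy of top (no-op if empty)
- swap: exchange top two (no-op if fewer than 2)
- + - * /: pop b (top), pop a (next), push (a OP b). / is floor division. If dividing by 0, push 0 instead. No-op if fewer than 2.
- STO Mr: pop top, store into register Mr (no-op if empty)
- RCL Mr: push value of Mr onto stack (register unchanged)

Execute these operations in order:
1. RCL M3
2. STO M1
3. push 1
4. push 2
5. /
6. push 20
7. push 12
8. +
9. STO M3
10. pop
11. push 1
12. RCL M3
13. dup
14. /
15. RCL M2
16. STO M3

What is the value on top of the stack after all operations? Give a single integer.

After op 1 (RCL M3): stack=[0] mem=[0,0,0,0]
After op 2 (STO M1): stack=[empty] mem=[0,0,0,0]
After op 3 (push 1): stack=[1] mem=[0,0,0,0]
After op 4 (push 2): stack=[1,2] mem=[0,0,0,0]
After op 5 (/): stack=[0] mem=[0,0,0,0]
After op 6 (push 20): stack=[0,20] mem=[0,0,0,0]
After op 7 (push 12): stack=[0,20,12] mem=[0,0,0,0]
After op 8 (+): stack=[0,32] mem=[0,0,0,0]
After op 9 (STO M3): stack=[0] mem=[0,0,0,32]
After op 10 (pop): stack=[empty] mem=[0,0,0,32]
After op 11 (push 1): stack=[1] mem=[0,0,0,32]
After op 12 (RCL M3): stack=[1,32] mem=[0,0,0,32]
After op 13 (dup): stack=[1,32,32] mem=[0,0,0,32]
After op 14 (/): stack=[1,1] mem=[0,0,0,32]
After op 15 (RCL M2): stack=[1,1,0] mem=[0,0,0,32]
After op 16 (STO M3): stack=[1,1] mem=[0,0,0,0]

Answer: 1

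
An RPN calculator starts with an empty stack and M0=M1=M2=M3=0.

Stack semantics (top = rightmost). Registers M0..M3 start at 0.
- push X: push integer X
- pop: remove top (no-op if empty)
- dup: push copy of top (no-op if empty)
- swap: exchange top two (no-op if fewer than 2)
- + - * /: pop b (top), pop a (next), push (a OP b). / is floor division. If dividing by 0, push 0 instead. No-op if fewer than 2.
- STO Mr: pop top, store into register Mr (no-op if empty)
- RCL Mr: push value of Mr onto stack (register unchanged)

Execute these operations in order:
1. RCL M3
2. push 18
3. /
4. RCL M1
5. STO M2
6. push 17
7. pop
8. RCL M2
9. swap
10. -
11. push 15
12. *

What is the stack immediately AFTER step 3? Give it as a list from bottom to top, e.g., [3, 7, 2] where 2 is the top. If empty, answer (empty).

After op 1 (RCL M3): stack=[0] mem=[0,0,0,0]
After op 2 (push 18): stack=[0,18] mem=[0,0,0,0]
After op 3 (/): stack=[0] mem=[0,0,0,0]

[0]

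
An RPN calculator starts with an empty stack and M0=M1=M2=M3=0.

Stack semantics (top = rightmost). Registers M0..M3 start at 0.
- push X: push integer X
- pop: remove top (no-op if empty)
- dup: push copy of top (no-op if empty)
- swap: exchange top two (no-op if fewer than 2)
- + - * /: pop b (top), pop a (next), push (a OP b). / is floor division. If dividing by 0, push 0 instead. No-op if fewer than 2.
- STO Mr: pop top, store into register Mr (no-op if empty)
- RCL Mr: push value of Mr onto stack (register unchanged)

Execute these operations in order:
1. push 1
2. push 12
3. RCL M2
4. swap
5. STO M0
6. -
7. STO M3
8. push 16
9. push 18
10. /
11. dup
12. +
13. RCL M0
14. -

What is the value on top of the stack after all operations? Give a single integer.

After op 1 (push 1): stack=[1] mem=[0,0,0,0]
After op 2 (push 12): stack=[1,12] mem=[0,0,0,0]
After op 3 (RCL M2): stack=[1,12,0] mem=[0,0,0,0]
After op 4 (swap): stack=[1,0,12] mem=[0,0,0,0]
After op 5 (STO M0): stack=[1,0] mem=[12,0,0,0]
After op 6 (-): stack=[1] mem=[12,0,0,0]
After op 7 (STO M3): stack=[empty] mem=[12,0,0,1]
After op 8 (push 16): stack=[16] mem=[12,0,0,1]
After op 9 (push 18): stack=[16,18] mem=[12,0,0,1]
After op 10 (/): stack=[0] mem=[12,0,0,1]
After op 11 (dup): stack=[0,0] mem=[12,0,0,1]
After op 12 (+): stack=[0] mem=[12,0,0,1]
After op 13 (RCL M0): stack=[0,12] mem=[12,0,0,1]
After op 14 (-): stack=[-12] mem=[12,0,0,1]

Answer: -12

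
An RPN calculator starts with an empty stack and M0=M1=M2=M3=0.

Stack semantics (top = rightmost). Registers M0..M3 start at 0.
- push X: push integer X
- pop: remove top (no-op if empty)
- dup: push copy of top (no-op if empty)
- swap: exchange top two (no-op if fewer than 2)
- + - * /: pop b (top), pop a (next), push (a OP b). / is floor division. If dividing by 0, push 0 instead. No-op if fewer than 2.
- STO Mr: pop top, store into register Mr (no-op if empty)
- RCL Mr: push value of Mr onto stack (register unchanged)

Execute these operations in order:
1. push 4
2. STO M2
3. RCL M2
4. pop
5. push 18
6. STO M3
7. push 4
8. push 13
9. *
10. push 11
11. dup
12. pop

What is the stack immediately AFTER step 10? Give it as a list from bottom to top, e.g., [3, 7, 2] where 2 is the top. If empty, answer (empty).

After op 1 (push 4): stack=[4] mem=[0,0,0,0]
After op 2 (STO M2): stack=[empty] mem=[0,0,4,0]
After op 3 (RCL M2): stack=[4] mem=[0,0,4,0]
After op 4 (pop): stack=[empty] mem=[0,0,4,0]
After op 5 (push 18): stack=[18] mem=[0,0,4,0]
After op 6 (STO M3): stack=[empty] mem=[0,0,4,18]
After op 7 (push 4): stack=[4] mem=[0,0,4,18]
After op 8 (push 13): stack=[4,13] mem=[0,0,4,18]
After op 9 (*): stack=[52] mem=[0,0,4,18]
After op 10 (push 11): stack=[52,11] mem=[0,0,4,18]

[52, 11]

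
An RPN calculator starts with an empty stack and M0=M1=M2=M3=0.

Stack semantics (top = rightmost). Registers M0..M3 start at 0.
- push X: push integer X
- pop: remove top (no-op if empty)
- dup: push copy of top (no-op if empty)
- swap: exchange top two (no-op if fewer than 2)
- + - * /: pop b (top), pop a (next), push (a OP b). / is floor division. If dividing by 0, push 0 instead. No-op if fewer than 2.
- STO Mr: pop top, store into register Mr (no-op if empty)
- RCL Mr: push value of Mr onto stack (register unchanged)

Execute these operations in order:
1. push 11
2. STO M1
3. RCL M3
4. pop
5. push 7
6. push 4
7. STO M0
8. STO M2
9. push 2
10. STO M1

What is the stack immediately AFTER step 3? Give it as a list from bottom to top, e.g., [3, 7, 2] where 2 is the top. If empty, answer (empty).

After op 1 (push 11): stack=[11] mem=[0,0,0,0]
After op 2 (STO M1): stack=[empty] mem=[0,11,0,0]
After op 3 (RCL M3): stack=[0] mem=[0,11,0,0]

[0]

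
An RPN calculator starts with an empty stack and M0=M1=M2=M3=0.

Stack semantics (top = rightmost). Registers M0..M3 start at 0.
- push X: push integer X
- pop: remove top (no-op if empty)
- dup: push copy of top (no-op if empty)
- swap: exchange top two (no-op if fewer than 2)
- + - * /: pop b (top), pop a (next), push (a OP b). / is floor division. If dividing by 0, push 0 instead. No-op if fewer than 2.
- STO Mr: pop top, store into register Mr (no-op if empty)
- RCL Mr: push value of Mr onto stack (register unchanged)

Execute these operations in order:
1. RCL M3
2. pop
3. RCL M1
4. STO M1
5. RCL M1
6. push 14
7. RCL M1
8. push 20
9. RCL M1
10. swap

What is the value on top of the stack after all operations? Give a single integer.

Answer: 20

Derivation:
After op 1 (RCL M3): stack=[0] mem=[0,0,0,0]
After op 2 (pop): stack=[empty] mem=[0,0,0,0]
After op 3 (RCL M1): stack=[0] mem=[0,0,0,0]
After op 4 (STO M1): stack=[empty] mem=[0,0,0,0]
After op 5 (RCL M1): stack=[0] mem=[0,0,0,0]
After op 6 (push 14): stack=[0,14] mem=[0,0,0,0]
After op 7 (RCL M1): stack=[0,14,0] mem=[0,0,0,0]
After op 8 (push 20): stack=[0,14,0,20] mem=[0,0,0,0]
After op 9 (RCL M1): stack=[0,14,0,20,0] mem=[0,0,0,0]
After op 10 (swap): stack=[0,14,0,0,20] mem=[0,0,0,0]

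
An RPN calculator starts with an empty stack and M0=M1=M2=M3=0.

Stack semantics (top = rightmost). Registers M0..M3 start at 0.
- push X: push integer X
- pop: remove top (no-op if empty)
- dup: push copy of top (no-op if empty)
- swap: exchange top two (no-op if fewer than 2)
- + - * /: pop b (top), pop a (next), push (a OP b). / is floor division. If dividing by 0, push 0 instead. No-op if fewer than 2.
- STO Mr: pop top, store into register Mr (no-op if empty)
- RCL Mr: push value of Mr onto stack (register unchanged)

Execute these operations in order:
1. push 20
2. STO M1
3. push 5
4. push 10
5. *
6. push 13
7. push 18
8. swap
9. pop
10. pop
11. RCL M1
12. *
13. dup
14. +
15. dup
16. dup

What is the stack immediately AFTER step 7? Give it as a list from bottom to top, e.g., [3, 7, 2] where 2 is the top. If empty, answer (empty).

After op 1 (push 20): stack=[20] mem=[0,0,0,0]
After op 2 (STO M1): stack=[empty] mem=[0,20,0,0]
After op 3 (push 5): stack=[5] mem=[0,20,0,0]
After op 4 (push 10): stack=[5,10] mem=[0,20,0,0]
After op 5 (*): stack=[50] mem=[0,20,0,0]
After op 6 (push 13): stack=[50,13] mem=[0,20,0,0]
After op 7 (push 18): stack=[50,13,18] mem=[0,20,0,0]

[50, 13, 18]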